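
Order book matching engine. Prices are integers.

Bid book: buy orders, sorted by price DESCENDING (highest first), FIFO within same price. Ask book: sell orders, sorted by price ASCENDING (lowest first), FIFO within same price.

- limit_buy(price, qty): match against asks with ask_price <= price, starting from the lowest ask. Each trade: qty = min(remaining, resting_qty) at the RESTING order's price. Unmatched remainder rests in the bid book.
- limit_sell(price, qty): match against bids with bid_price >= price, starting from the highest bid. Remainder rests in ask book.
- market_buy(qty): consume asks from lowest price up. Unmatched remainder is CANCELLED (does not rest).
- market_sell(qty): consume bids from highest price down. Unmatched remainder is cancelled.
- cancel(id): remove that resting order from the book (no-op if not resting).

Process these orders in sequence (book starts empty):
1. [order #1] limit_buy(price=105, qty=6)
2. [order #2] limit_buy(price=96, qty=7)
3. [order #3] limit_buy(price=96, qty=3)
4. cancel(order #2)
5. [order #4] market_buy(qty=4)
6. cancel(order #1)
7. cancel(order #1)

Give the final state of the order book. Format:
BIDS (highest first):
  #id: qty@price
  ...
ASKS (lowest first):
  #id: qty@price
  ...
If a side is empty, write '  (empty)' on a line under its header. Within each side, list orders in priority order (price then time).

Answer: BIDS (highest first):
  #3: 3@96
ASKS (lowest first):
  (empty)

Derivation:
After op 1 [order #1] limit_buy(price=105, qty=6): fills=none; bids=[#1:6@105] asks=[-]
After op 2 [order #2] limit_buy(price=96, qty=7): fills=none; bids=[#1:6@105 #2:7@96] asks=[-]
After op 3 [order #3] limit_buy(price=96, qty=3): fills=none; bids=[#1:6@105 #2:7@96 #3:3@96] asks=[-]
After op 4 cancel(order #2): fills=none; bids=[#1:6@105 #3:3@96] asks=[-]
After op 5 [order #4] market_buy(qty=4): fills=none; bids=[#1:6@105 #3:3@96] asks=[-]
After op 6 cancel(order #1): fills=none; bids=[#3:3@96] asks=[-]
After op 7 cancel(order #1): fills=none; bids=[#3:3@96] asks=[-]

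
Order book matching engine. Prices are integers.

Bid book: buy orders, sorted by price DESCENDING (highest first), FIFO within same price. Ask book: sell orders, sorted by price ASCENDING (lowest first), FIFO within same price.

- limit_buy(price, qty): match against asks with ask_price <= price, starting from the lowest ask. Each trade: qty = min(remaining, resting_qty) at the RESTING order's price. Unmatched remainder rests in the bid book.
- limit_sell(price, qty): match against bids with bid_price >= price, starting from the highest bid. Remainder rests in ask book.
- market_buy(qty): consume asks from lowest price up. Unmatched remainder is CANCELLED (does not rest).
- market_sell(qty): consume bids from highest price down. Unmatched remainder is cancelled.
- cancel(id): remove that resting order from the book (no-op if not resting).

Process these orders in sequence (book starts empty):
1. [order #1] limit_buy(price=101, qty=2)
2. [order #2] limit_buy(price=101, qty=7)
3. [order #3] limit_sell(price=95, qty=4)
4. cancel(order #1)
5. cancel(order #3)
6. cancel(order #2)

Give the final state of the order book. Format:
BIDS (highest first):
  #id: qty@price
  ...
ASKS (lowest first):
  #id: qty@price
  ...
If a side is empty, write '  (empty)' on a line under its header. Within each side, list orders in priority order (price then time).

Answer: BIDS (highest first):
  (empty)
ASKS (lowest first):
  (empty)

Derivation:
After op 1 [order #1] limit_buy(price=101, qty=2): fills=none; bids=[#1:2@101] asks=[-]
After op 2 [order #2] limit_buy(price=101, qty=7): fills=none; bids=[#1:2@101 #2:7@101] asks=[-]
After op 3 [order #3] limit_sell(price=95, qty=4): fills=#1x#3:2@101 #2x#3:2@101; bids=[#2:5@101] asks=[-]
After op 4 cancel(order #1): fills=none; bids=[#2:5@101] asks=[-]
After op 5 cancel(order #3): fills=none; bids=[#2:5@101] asks=[-]
After op 6 cancel(order #2): fills=none; bids=[-] asks=[-]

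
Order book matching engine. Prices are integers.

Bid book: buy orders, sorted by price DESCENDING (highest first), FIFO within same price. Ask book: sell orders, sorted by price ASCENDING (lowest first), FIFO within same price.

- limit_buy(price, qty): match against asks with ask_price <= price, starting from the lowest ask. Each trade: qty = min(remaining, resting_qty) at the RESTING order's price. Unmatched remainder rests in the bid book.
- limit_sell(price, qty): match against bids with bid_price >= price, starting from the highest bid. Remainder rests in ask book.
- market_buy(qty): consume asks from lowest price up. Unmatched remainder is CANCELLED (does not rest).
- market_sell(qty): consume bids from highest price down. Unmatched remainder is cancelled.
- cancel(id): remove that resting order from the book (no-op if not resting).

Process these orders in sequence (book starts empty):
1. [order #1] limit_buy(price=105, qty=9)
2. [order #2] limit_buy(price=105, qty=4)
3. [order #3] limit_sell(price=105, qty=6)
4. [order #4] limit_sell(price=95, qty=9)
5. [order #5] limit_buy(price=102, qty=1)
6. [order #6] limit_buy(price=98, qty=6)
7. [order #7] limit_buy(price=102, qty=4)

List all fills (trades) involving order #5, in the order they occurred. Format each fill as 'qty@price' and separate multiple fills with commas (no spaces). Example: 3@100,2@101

Answer: 1@95

Derivation:
After op 1 [order #1] limit_buy(price=105, qty=9): fills=none; bids=[#1:9@105] asks=[-]
After op 2 [order #2] limit_buy(price=105, qty=4): fills=none; bids=[#1:9@105 #2:4@105] asks=[-]
After op 3 [order #3] limit_sell(price=105, qty=6): fills=#1x#3:6@105; bids=[#1:3@105 #2:4@105] asks=[-]
After op 4 [order #4] limit_sell(price=95, qty=9): fills=#1x#4:3@105 #2x#4:4@105; bids=[-] asks=[#4:2@95]
After op 5 [order #5] limit_buy(price=102, qty=1): fills=#5x#4:1@95; bids=[-] asks=[#4:1@95]
After op 6 [order #6] limit_buy(price=98, qty=6): fills=#6x#4:1@95; bids=[#6:5@98] asks=[-]
After op 7 [order #7] limit_buy(price=102, qty=4): fills=none; bids=[#7:4@102 #6:5@98] asks=[-]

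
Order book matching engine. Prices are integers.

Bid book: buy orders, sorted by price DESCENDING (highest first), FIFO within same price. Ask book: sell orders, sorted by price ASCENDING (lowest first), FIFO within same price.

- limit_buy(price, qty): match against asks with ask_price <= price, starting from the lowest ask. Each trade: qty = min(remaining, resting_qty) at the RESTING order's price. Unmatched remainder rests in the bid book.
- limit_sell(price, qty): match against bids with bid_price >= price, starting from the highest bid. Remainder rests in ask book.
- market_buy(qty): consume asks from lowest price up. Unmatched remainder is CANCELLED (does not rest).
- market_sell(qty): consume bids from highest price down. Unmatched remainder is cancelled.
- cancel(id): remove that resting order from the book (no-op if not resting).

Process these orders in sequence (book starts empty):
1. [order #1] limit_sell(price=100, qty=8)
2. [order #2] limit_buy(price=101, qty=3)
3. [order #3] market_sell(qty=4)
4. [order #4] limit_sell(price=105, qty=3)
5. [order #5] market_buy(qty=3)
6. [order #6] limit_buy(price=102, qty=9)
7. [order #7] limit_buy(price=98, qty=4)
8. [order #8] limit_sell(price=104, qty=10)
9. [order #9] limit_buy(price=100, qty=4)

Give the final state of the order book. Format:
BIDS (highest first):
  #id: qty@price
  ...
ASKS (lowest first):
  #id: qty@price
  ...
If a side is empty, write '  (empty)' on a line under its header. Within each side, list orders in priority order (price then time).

After op 1 [order #1] limit_sell(price=100, qty=8): fills=none; bids=[-] asks=[#1:8@100]
After op 2 [order #2] limit_buy(price=101, qty=3): fills=#2x#1:3@100; bids=[-] asks=[#1:5@100]
After op 3 [order #3] market_sell(qty=4): fills=none; bids=[-] asks=[#1:5@100]
After op 4 [order #4] limit_sell(price=105, qty=3): fills=none; bids=[-] asks=[#1:5@100 #4:3@105]
After op 5 [order #5] market_buy(qty=3): fills=#5x#1:3@100; bids=[-] asks=[#1:2@100 #4:3@105]
After op 6 [order #6] limit_buy(price=102, qty=9): fills=#6x#1:2@100; bids=[#6:7@102] asks=[#4:3@105]
After op 7 [order #7] limit_buy(price=98, qty=4): fills=none; bids=[#6:7@102 #7:4@98] asks=[#4:3@105]
After op 8 [order #8] limit_sell(price=104, qty=10): fills=none; bids=[#6:7@102 #7:4@98] asks=[#8:10@104 #4:3@105]
After op 9 [order #9] limit_buy(price=100, qty=4): fills=none; bids=[#6:7@102 #9:4@100 #7:4@98] asks=[#8:10@104 #4:3@105]

Answer: BIDS (highest first):
  #6: 7@102
  #9: 4@100
  #7: 4@98
ASKS (lowest first):
  #8: 10@104
  #4: 3@105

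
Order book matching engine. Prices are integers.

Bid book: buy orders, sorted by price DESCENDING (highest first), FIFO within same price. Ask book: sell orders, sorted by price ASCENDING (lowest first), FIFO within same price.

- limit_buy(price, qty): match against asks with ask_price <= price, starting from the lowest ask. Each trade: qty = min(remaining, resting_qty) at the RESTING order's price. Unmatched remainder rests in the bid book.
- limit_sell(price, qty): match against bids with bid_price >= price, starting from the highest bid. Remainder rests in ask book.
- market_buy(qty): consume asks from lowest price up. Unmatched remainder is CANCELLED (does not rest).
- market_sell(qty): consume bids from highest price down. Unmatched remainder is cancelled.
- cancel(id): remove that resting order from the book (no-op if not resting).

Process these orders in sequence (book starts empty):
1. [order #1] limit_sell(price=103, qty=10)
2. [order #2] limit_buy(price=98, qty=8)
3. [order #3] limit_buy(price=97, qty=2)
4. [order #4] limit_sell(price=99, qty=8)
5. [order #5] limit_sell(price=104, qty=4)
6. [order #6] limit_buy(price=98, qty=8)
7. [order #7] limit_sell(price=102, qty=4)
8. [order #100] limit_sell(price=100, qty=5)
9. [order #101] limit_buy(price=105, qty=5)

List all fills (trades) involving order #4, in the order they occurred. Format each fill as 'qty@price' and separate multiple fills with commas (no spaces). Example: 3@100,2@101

After op 1 [order #1] limit_sell(price=103, qty=10): fills=none; bids=[-] asks=[#1:10@103]
After op 2 [order #2] limit_buy(price=98, qty=8): fills=none; bids=[#2:8@98] asks=[#1:10@103]
After op 3 [order #3] limit_buy(price=97, qty=2): fills=none; bids=[#2:8@98 #3:2@97] asks=[#1:10@103]
After op 4 [order #4] limit_sell(price=99, qty=8): fills=none; bids=[#2:8@98 #3:2@97] asks=[#4:8@99 #1:10@103]
After op 5 [order #5] limit_sell(price=104, qty=4): fills=none; bids=[#2:8@98 #3:2@97] asks=[#4:8@99 #1:10@103 #5:4@104]
After op 6 [order #6] limit_buy(price=98, qty=8): fills=none; bids=[#2:8@98 #6:8@98 #3:2@97] asks=[#4:8@99 #1:10@103 #5:4@104]
After op 7 [order #7] limit_sell(price=102, qty=4): fills=none; bids=[#2:8@98 #6:8@98 #3:2@97] asks=[#4:8@99 #7:4@102 #1:10@103 #5:4@104]
After op 8 [order #100] limit_sell(price=100, qty=5): fills=none; bids=[#2:8@98 #6:8@98 #3:2@97] asks=[#4:8@99 #100:5@100 #7:4@102 #1:10@103 #5:4@104]
After op 9 [order #101] limit_buy(price=105, qty=5): fills=#101x#4:5@99; bids=[#2:8@98 #6:8@98 #3:2@97] asks=[#4:3@99 #100:5@100 #7:4@102 #1:10@103 #5:4@104]

Answer: 5@99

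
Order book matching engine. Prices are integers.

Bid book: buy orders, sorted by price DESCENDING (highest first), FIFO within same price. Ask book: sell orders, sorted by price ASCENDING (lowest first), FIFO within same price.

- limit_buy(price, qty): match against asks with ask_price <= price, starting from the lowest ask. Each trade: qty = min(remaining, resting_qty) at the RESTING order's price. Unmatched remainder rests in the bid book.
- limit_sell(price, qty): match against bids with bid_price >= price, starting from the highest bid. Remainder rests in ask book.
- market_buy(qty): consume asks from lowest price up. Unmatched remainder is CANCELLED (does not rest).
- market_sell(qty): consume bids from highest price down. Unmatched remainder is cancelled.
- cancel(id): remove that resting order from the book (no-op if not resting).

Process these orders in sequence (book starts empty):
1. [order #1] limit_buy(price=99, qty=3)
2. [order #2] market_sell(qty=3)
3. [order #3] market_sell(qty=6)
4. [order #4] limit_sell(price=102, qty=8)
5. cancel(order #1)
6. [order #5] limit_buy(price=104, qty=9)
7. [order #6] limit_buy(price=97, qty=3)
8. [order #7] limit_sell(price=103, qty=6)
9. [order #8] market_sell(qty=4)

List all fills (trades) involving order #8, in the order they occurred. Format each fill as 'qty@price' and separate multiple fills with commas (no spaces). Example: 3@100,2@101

After op 1 [order #1] limit_buy(price=99, qty=3): fills=none; bids=[#1:3@99] asks=[-]
After op 2 [order #2] market_sell(qty=3): fills=#1x#2:3@99; bids=[-] asks=[-]
After op 3 [order #3] market_sell(qty=6): fills=none; bids=[-] asks=[-]
After op 4 [order #4] limit_sell(price=102, qty=8): fills=none; bids=[-] asks=[#4:8@102]
After op 5 cancel(order #1): fills=none; bids=[-] asks=[#4:8@102]
After op 6 [order #5] limit_buy(price=104, qty=9): fills=#5x#4:8@102; bids=[#5:1@104] asks=[-]
After op 7 [order #6] limit_buy(price=97, qty=3): fills=none; bids=[#5:1@104 #6:3@97] asks=[-]
After op 8 [order #7] limit_sell(price=103, qty=6): fills=#5x#7:1@104; bids=[#6:3@97] asks=[#7:5@103]
After op 9 [order #8] market_sell(qty=4): fills=#6x#8:3@97; bids=[-] asks=[#7:5@103]

Answer: 3@97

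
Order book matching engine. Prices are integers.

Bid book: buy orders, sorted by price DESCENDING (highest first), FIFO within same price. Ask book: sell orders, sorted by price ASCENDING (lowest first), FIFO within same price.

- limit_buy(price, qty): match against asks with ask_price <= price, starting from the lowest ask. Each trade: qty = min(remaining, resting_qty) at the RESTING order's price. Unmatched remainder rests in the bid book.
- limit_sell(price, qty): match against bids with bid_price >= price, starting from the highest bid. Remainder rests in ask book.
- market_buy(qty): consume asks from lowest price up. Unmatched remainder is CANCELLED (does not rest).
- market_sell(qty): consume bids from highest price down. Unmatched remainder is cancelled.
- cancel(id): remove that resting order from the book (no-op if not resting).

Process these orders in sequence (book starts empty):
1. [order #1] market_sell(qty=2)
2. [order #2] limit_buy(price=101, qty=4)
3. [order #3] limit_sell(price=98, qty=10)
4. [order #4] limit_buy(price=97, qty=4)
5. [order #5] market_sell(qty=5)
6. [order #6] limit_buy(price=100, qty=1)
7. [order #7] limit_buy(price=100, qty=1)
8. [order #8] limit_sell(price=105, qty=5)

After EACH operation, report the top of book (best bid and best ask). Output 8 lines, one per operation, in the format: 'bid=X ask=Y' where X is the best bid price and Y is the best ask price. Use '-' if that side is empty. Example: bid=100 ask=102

Answer: bid=- ask=-
bid=101 ask=-
bid=- ask=98
bid=97 ask=98
bid=- ask=98
bid=- ask=98
bid=- ask=98
bid=- ask=98

Derivation:
After op 1 [order #1] market_sell(qty=2): fills=none; bids=[-] asks=[-]
After op 2 [order #2] limit_buy(price=101, qty=4): fills=none; bids=[#2:4@101] asks=[-]
After op 3 [order #3] limit_sell(price=98, qty=10): fills=#2x#3:4@101; bids=[-] asks=[#3:6@98]
After op 4 [order #4] limit_buy(price=97, qty=4): fills=none; bids=[#4:4@97] asks=[#3:6@98]
After op 5 [order #5] market_sell(qty=5): fills=#4x#5:4@97; bids=[-] asks=[#3:6@98]
After op 6 [order #6] limit_buy(price=100, qty=1): fills=#6x#3:1@98; bids=[-] asks=[#3:5@98]
After op 7 [order #7] limit_buy(price=100, qty=1): fills=#7x#3:1@98; bids=[-] asks=[#3:4@98]
After op 8 [order #8] limit_sell(price=105, qty=5): fills=none; bids=[-] asks=[#3:4@98 #8:5@105]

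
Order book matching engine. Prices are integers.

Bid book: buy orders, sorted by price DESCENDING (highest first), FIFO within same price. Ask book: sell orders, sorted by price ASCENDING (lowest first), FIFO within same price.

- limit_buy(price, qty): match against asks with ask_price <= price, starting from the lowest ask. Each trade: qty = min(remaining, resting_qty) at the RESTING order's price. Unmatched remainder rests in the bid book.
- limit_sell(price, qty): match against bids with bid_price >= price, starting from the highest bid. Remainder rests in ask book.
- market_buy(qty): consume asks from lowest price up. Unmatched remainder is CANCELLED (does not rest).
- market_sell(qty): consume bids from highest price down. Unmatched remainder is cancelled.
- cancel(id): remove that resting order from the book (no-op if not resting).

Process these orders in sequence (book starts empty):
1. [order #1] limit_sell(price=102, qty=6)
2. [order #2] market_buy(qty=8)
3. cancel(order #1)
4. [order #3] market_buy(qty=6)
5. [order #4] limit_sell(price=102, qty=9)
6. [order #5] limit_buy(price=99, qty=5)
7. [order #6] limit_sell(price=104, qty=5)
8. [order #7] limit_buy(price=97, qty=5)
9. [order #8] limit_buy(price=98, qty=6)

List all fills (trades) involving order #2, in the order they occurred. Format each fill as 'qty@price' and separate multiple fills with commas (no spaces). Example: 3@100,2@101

Answer: 6@102

Derivation:
After op 1 [order #1] limit_sell(price=102, qty=6): fills=none; bids=[-] asks=[#1:6@102]
After op 2 [order #2] market_buy(qty=8): fills=#2x#1:6@102; bids=[-] asks=[-]
After op 3 cancel(order #1): fills=none; bids=[-] asks=[-]
After op 4 [order #3] market_buy(qty=6): fills=none; bids=[-] asks=[-]
After op 5 [order #4] limit_sell(price=102, qty=9): fills=none; bids=[-] asks=[#4:9@102]
After op 6 [order #5] limit_buy(price=99, qty=5): fills=none; bids=[#5:5@99] asks=[#4:9@102]
After op 7 [order #6] limit_sell(price=104, qty=5): fills=none; bids=[#5:5@99] asks=[#4:9@102 #6:5@104]
After op 8 [order #7] limit_buy(price=97, qty=5): fills=none; bids=[#5:5@99 #7:5@97] asks=[#4:9@102 #6:5@104]
After op 9 [order #8] limit_buy(price=98, qty=6): fills=none; bids=[#5:5@99 #8:6@98 #7:5@97] asks=[#4:9@102 #6:5@104]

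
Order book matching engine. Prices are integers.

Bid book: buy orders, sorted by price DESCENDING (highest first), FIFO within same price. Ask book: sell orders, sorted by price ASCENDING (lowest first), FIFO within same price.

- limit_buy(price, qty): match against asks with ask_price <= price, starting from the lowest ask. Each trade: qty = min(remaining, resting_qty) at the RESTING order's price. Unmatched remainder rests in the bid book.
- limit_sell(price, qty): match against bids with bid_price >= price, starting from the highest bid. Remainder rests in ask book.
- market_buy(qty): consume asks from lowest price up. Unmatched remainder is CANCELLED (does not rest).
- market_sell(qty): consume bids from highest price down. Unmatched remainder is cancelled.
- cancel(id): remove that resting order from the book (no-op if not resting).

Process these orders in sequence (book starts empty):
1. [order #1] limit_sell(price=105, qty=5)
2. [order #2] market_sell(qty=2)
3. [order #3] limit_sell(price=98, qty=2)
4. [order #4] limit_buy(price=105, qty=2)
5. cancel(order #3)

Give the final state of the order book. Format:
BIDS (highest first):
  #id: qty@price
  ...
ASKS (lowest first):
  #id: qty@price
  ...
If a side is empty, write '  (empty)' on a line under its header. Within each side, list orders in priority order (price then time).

Answer: BIDS (highest first):
  (empty)
ASKS (lowest first):
  #1: 5@105

Derivation:
After op 1 [order #1] limit_sell(price=105, qty=5): fills=none; bids=[-] asks=[#1:5@105]
After op 2 [order #2] market_sell(qty=2): fills=none; bids=[-] asks=[#1:5@105]
After op 3 [order #3] limit_sell(price=98, qty=2): fills=none; bids=[-] asks=[#3:2@98 #1:5@105]
After op 4 [order #4] limit_buy(price=105, qty=2): fills=#4x#3:2@98; bids=[-] asks=[#1:5@105]
After op 5 cancel(order #3): fills=none; bids=[-] asks=[#1:5@105]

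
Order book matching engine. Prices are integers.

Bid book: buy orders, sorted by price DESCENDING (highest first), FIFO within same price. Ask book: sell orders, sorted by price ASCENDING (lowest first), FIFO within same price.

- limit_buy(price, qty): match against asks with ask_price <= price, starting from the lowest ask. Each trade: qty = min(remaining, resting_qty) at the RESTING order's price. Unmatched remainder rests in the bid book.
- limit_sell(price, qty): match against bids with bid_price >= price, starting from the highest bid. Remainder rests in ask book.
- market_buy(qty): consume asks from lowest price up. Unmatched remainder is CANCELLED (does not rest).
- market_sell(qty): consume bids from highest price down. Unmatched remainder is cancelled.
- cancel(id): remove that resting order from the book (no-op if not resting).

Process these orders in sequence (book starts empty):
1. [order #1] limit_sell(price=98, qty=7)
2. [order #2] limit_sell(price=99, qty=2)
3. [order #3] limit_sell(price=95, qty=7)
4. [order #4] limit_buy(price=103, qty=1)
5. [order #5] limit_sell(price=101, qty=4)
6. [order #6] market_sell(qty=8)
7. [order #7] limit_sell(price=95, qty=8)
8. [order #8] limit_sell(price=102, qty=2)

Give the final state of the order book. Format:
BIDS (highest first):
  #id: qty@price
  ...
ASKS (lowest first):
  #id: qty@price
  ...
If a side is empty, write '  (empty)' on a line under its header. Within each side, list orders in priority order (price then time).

Answer: BIDS (highest first):
  (empty)
ASKS (lowest first):
  #3: 6@95
  #7: 8@95
  #1: 7@98
  #2: 2@99
  #5: 4@101
  #8: 2@102

Derivation:
After op 1 [order #1] limit_sell(price=98, qty=7): fills=none; bids=[-] asks=[#1:7@98]
After op 2 [order #2] limit_sell(price=99, qty=2): fills=none; bids=[-] asks=[#1:7@98 #2:2@99]
After op 3 [order #3] limit_sell(price=95, qty=7): fills=none; bids=[-] asks=[#3:7@95 #1:7@98 #2:2@99]
After op 4 [order #4] limit_buy(price=103, qty=1): fills=#4x#3:1@95; bids=[-] asks=[#3:6@95 #1:7@98 #2:2@99]
After op 5 [order #5] limit_sell(price=101, qty=4): fills=none; bids=[-] asks=[#3:6@95 #1:7@98 #2:2@99 #5:4@101]
After op 6 [order #6] market_sell(qty=8): fills=none; bids=[-] asks=[#3:6@95 #1:7@98 #2:2@99 #5:4@101]
After op 7 [order #7] limit_sell(price=95, qty=8): fills=none; bids=[-] asks=[#3:6@95 #7:8@95 #1:7@98 #2:2@99 #5:4@101]
After op 8 [order #8] limit_sell(price=102, qty=2): fills=none; bids=[-] asks=[#3:6@95 #7:8@95 #1:7@98 #2:2@99 #5:4@101 #8:2@102]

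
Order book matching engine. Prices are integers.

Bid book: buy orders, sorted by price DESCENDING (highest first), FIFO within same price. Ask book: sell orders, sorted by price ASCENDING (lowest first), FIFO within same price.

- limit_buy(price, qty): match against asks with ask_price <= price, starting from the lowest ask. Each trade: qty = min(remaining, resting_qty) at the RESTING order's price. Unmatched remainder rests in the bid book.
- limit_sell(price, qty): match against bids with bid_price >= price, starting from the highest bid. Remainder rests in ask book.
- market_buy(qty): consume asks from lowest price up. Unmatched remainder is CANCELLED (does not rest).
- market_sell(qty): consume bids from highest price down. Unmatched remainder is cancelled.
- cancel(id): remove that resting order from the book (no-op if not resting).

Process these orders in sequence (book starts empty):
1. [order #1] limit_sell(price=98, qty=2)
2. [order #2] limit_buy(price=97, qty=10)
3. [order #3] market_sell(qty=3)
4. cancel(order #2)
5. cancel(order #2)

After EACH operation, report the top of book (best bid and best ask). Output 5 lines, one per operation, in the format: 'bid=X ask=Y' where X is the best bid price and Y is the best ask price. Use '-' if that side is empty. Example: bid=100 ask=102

Answer: bid=- ask=98
bid=97 ask=98
bid=97 ask=98
bid=- ask=98
bid=- ask=98

Derivation:
After op 1 [order #1] limit_sell(price=98, qty=2): fills=none; bids=[-] asks=[#1:2@98]
After op 2 [order #2] limit_buy(price=97, qty=10): fills=none; bids=[#2:10@97] asks=[#1:2@98]
After op 3 [order #3] market_sell(qty=3): fills=#2x#3:3@97; bids=[#2:7@97] asks=[#1:2@98]
After op 4 cancel(order #2): fills=none; bids=[-] asks=[#1:2@98]
After op 5 cancel(order #2): fills=none; bids=[-] asks=[#1:2@98]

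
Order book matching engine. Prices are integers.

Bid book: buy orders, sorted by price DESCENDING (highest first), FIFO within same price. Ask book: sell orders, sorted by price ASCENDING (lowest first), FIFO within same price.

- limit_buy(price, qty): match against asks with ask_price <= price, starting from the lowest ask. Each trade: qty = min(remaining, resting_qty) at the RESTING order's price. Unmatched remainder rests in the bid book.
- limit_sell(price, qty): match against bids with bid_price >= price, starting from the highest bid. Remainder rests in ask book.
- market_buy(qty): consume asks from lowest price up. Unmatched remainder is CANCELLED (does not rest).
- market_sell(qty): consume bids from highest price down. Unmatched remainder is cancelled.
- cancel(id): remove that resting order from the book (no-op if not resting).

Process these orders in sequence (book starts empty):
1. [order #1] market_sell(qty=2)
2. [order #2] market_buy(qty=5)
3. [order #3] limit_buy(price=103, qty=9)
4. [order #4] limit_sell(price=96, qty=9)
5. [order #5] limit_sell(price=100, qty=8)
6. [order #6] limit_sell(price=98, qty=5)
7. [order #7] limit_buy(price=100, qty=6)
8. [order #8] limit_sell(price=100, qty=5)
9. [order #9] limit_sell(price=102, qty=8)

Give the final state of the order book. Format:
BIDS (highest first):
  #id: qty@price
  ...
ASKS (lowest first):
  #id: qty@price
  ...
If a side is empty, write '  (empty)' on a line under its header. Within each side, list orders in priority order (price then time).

Answer: BIDS (highest first):
  (empty)
ASKS (lowest first):
  #5: 7@100
  #8: 5@100
  #9: 8@102

Derivation:
After op 1 [order #1] market_sell(qty=2): fills=none; bids=[-] asks=[-]
After op 2 [order #2] market_buy(qty=5): fills=none; bids=[-] asks=[-]
After op 3 [order #3] limit_buy(price=103, qty=9): fills=none; bids=[#3:9@103] asks=[-]
After op 4 [order #4] limit_sell(price=96, qty=9): fills=#3x#4:9@103; bids=[-] asks=[-]
After op 5 [order #5] limit_sell(price=100, qty=8): fills=none; bids=[-] asks=[#5:8@100]
After op 6 [order #6] limit_sell(price=98, qty=5): fills=none; bids=[-] asks=[#6:5@98 #5:8@100]
After op 7 [order #7] limit_buy(price=100, qty=6): fills=#7x#6:5@98 #7x#5:1@100; bids=[-] asks=[#5:7@100]
After op 8 [order #8] limit_sell(price=100, qty=5): fills=none; bids=[-] asks=[#5:7@100 #8:5@100]
After op 9 [order #9] limit_sell(price=102, qty=8): fills=none; bids=[-] asks=[#5:7@100 #8:5@100 #9:8@102]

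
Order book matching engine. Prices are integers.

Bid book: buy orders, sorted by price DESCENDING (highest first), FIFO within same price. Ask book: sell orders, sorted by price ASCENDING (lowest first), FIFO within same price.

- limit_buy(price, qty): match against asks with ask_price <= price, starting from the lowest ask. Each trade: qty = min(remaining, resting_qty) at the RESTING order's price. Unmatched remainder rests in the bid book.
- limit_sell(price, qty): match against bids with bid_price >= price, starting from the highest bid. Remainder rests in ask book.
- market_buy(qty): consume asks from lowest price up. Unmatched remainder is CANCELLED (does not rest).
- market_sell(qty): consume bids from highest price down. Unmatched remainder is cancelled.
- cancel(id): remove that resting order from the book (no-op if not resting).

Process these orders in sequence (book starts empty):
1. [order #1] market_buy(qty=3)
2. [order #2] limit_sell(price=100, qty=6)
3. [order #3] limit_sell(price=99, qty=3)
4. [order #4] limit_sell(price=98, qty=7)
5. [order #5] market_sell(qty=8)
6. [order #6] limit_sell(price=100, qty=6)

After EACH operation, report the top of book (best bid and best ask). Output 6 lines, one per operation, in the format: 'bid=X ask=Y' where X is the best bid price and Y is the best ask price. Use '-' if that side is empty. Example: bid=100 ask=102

After op 1 [order #1] market_buy(qty=3): fills=none; bids=[-] asks=[-]
After op 2 [order #2] limit_sell(price=100, qty=6): fills=none; bids=[-] asks=[#2:6@100]
After op 3 [order #3] limit_sell(price=99, qty=3): fills=none; bids=[-] asks=[#3:3@99 #2:6@100]
After op 4 [order #4] limit_sell(price=98, qty=7): fills=none; bids=[-] asks=[#4:7@98 #3:3@99 #2:6@100]
After op 5 [order #5] market_sell(qty=8): fills=none; bids=[-] asks=[#4:7@98 #3:3@99 #2:6@100]
After op 6 [order #6] limit_sell(price=100, qty=6): fills=none; bids=[-] asks=[#4:7@98 #3:3@99 #2:6@100 #6:6@100]

Answer: bid=- ask=-
bid=- ask=100
bid=- ask=99
bid=- ask=98
bid=- ask=98
bid=- ask=98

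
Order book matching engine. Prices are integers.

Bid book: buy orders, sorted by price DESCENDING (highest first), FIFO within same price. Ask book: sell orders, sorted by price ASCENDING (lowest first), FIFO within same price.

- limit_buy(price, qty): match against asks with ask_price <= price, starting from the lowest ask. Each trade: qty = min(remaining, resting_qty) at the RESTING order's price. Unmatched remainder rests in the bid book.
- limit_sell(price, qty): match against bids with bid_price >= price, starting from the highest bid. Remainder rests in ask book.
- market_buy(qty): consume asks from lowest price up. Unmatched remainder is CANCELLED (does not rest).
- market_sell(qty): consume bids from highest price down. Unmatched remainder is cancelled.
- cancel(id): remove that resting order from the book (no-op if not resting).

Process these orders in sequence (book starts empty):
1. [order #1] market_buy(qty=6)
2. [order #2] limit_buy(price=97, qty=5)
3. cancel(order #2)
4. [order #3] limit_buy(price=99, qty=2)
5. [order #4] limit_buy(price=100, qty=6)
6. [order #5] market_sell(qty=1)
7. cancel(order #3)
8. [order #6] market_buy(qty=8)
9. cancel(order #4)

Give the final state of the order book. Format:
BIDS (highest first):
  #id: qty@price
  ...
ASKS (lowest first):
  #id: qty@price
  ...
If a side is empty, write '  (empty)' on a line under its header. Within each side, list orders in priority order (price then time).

Answer: BIDS (highest first):
  (empty)
ASKS (lowest first):
  (empty)

Derivation:
After op 1 [order #1] market_buy(qty=6): fills=none; bids=[-] asks=[-]
After op 2 [order #2] limit_buy(price=97, qty=5): fills=none; bids=[#2:5@97] asks=[-]
After op 3 cancel(order #2): fills=none; bids=[-] asks=[-]
After op 4 [order #3] limit_buy(price=99, qty=2): fills=none; bids=[#3:2@99] asks=[-]
After op 5 [order #4] limit_buy(price=100, qty=6): fills=none; bids=[#4:6@100 #3:2@99] asks=[-]
After op 6 [order #5] market_sell(qty=1): fills=#4x#5:1@100; bids=[#4:5@100 #3:2@99] asks=[-]
After op 7 cancel(order #3): fills=none; bids=[#4:5@100] asks=[-]
After op 8 [order #6] market_buy(qty=8): fills=none; bids=[#4:5@100] asks=[-]
After op 9 cancel(order #4): fills=none; bids=[-] asks=[-]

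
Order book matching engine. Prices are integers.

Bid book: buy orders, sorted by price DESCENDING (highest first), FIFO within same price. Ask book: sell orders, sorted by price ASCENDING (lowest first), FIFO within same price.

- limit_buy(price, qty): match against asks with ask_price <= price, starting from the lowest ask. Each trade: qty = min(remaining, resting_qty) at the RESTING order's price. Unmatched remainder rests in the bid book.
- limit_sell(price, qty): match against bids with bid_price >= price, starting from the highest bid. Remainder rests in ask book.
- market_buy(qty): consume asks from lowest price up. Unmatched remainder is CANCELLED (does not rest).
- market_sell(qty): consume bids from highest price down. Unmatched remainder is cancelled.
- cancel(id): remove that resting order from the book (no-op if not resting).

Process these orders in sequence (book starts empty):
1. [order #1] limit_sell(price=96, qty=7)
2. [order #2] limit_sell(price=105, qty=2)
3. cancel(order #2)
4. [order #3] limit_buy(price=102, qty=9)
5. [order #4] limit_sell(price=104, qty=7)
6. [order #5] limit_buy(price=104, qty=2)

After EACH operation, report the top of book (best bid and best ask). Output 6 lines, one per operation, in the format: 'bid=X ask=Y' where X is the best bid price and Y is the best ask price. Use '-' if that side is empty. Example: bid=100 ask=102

Answer: bid=- ask=96
bid=- ask=96
bid=- ask=96
bid=102 ask=-
bid=102 ask=104
bid=102 ask=104

Derivation:
After op 1 [order #1] limit_sell(price=96, qty=7): fills=none; bids=[-] asks=[#1:7@96]
After op 2 [order #2] limit_sell(price=105, qty=2): fills=none; bids=[-] asks=[#1:7@96 #2:2@105]
After op 3 cancel(order #2): fills=none; bids=[-] asks=[#1:7@96]
After op 4 [order #3] limit_buy(price=102, qty=9): fills=#3x#1:7@96; bids=[#3:2@102] asks=[-]
After op 5 [order #4] limit_sell(price=104, qty=7): fills=none; bids=[#3:2@102] asks=[#4:7@104]
After op 6 [order #5] limit_buy(price=104, qty=2): fills=#5x#4:2@104; bids=[#3:2@102] asks=[#4:5@104]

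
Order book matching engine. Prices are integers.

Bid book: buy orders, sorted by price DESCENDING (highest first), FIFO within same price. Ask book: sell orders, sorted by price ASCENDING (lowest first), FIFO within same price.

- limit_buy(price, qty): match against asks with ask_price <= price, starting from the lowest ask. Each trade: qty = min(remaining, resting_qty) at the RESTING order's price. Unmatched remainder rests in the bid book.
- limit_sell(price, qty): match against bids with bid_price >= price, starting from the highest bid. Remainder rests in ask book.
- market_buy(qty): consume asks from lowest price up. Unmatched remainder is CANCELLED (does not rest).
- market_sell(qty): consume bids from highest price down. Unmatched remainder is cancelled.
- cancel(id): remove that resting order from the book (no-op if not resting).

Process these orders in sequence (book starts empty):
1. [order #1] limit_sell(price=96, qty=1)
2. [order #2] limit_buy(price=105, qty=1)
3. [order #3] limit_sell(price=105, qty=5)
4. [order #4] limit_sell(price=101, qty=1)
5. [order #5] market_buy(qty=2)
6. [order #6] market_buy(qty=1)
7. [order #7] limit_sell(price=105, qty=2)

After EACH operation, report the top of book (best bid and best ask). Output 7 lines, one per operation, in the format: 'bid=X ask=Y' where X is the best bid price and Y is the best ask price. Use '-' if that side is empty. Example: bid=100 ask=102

Answer: bid=- ask=96
bid=- ask=-
bid=- ask=105
bid=- ask=101
bid=- ask=105
bid=- ask=105
bid=- ask=105

Derivation:
After op 1 [order #1] limit_sell(price=96, qty=1): fills=none; bids=[-] asks=[#1:1@96]
After op 2 [order #2] limit_buy(price=105, qty=1): fills=#2x#1:1@96; bids=[-] asks=[-]
After op 3 [order #3] limit_sell(price=105, qty=5): fills=none; bids=[-] asks=[#3:5@105]
After op 4 [order #4] limit_sell(price=101, qty=1): fills=none; bids=[-] asks=[#4:1@101 #3:5@105]
After op 5 [order #5] market_buy(qty=2): fills=#5x#4:1@101 #5x#3:1@105; bids=[-] asks=[#3:4@105]
After op 6 [order #6] market_buy(qty=1): fills=#6x#3:1@105; bids=[-] asks=[#3:3@105]
After op 7 [order #7] limit_sell(price=105, qty=2): fills=none; bids=[-] asks=[#3:3@105 #7:2@105]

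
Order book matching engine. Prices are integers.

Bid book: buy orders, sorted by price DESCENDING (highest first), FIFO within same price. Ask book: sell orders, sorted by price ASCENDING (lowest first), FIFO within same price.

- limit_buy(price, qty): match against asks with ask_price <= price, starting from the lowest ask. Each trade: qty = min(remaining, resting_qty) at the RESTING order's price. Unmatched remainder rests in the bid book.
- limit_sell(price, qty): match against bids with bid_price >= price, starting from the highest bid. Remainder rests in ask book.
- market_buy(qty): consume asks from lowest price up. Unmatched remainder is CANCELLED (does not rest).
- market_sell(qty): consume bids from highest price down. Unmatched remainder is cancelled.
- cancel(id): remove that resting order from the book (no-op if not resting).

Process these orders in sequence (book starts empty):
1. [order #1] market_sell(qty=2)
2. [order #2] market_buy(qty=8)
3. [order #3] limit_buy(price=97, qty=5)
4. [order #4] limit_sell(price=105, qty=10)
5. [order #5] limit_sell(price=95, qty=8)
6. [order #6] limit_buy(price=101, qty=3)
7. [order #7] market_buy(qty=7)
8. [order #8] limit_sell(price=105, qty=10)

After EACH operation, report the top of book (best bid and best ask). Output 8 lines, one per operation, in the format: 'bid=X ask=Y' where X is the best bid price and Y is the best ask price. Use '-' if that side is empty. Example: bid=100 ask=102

After op 1 [order #1] market_sell(qty=2): fills=none; bids=[-] asks=[-]
After op 2 [order #2] market_buy(qty=8): fills=none; bids=[-] asks=[-]
After op 3 [order #3] limit_buy(price=97, qty=5): fills=none; bids=[#3:5@97] asks=[-]
After op 4 [order #4] limit_sell(price=105, qty=10): fills=none; bids=[#3:5@97] asks=[#4:10@105]
After op 5 [order #5] limit_sell(price=95, qty=8): fills=#3x#5:5@97; bids=[-] asks=[#5:3@95 #4:10@105]
After op 6 [order #6] limit_buy(price=101, qty=3): fills=#6x#5:3@95; bids=[-] asks=[#4:10@105]
After op 7 [order #7] market_buy(qty=7): fills=#7x#4:7@105; bids=[-] asks=[#4:3@105]
After op 8 [order #8] limit_sell(price=105, qty=10): fills=none; bids=[-] asks=[#4:3@105 #8:10@105]

Answer: bid=- ask=-
bid=- ask=-
bid=97 ask=-
bid=97 ask=105
bid=- ask=95
bid=- ask=105
bid=- ask=105
bid=- ask=105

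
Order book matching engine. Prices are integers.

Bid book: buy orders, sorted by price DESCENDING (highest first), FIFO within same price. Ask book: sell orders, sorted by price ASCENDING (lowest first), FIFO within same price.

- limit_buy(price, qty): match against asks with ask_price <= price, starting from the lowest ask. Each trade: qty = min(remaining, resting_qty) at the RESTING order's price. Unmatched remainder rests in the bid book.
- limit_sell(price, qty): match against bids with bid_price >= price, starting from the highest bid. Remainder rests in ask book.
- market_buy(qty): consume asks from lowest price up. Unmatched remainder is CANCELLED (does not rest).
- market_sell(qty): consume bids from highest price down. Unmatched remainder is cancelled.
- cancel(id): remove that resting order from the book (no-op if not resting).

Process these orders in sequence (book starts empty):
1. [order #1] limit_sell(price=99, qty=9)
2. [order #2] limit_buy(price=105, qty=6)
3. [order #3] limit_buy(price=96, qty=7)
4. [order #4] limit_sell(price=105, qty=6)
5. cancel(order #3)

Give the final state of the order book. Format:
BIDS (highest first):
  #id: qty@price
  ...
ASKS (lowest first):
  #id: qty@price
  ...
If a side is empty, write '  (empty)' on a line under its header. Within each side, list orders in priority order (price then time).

After op 1 [order #1] limit_sell(price=99, qty=9): fills=none; bids=[-] asks=[#1:9@99]
After op 2 [order #2] limit_buy(price=105, qty=6): fills=#2x#1:6@99; bids=[-] asks=[#1:3@99]
After op 3 [order #3] limit_buy(price=96, qty=7): fills=none; bids=[#3:7@96] asks=[#1:3@99]
After op 4 [order #4] limit_sell(price=105, qty=6): fills=none; bids=[#3:7@96] asks=[#1:3@99 #4:6@105]
After op 5 cancel(order #3): fills=none; bids=[-] asks=[#1:3@99 #4:6@105]

Answer: BIDS (highest first):
  (empty)
ASKS (lowest first):
  #1: 3@99
  #4: 6@105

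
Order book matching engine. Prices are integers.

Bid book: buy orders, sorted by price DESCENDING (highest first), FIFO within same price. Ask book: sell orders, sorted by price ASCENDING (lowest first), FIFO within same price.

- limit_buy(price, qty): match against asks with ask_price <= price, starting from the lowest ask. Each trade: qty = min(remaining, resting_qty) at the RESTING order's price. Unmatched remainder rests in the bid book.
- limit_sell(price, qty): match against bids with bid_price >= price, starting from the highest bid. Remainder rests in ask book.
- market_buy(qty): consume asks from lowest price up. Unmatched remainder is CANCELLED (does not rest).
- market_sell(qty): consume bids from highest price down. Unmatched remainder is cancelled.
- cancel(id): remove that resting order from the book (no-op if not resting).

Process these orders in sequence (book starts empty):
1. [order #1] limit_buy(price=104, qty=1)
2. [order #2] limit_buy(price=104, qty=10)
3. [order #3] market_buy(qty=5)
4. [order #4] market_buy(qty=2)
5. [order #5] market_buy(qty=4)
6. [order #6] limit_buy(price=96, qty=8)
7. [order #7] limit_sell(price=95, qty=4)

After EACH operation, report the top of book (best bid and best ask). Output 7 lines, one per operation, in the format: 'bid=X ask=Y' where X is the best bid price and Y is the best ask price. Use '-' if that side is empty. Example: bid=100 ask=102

After op 1 [order #1] limit_buy(price=104, qty=1): fills=none; bids=[#1:1@104] asks=[-]
After op 2 [order #2] limit_buy(price=104, qty=10): fills=none; bids=[#1:1@104 #2:10@104] asks=[-]
After op 3 [order #3] market_buy(qty=5): fills=none; bids=[#1:1@104 #2:10@104] asks=[-]
After op 4 [order #4] market_buy(qty=2): fills=none; bids=[#1:1@104 #2:10@104] asks=[-]
After op 5 [order #5] market_buy(qty=4): fills=none; bids=[#1:1@104 #2:10@104] asks=[-]
After op 6 [order #6] limit_buy(price=96, qty=8): fills=none; bids=[#1:1@104 #2:10@104 #6:8@96] asks=[-]
After op 7 [order #7] limit_sell(price=95, qty=4): fills=#1x#7:1@104 #2x#7:3@104; bids=[#2:7@104 #6:8@96] asks=[-]

Answer: bid=104 ask=-
bid=104 ask=-
bid=104 ask=-
bid=104 ask=-
bid=104 ask=-
bid=104 ask=-
bid=104 ask=-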